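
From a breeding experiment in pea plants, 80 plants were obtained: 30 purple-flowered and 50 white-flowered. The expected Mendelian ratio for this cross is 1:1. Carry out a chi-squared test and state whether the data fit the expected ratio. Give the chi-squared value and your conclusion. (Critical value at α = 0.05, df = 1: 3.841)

5.000; not consistent

Total ratio parts = 2. Expected numbers out of 80:
  purple-flowered: 80 × 1/2 = 40
  white-flowered: 80 × 1/2 = 40
χ² = Σ (O − E)² / E
  purple-flowered: (30 − 40)² / 40 = 2.5000
  white-flowered: (50 − 40)² / 40 = 2.5000
χ² = 2.5000 + 2.5000 = 5.000
Degrees of freedom = 2 − 1 = 1; critical value at α = 0.05 is 3.841.
Since 5.000 > 3.841, we reject the null hypothesis — the data do not fit the 1:1 ratio.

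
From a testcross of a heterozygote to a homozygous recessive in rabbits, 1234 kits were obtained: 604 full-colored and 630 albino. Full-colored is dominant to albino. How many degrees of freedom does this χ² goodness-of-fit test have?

1

A testcross of a heterozygote (Aa × aa) gives a 1:1 phenotypic ratio.
A goodness-of-fit test with 2 phenotype classes has df = 2 − 1 = 1.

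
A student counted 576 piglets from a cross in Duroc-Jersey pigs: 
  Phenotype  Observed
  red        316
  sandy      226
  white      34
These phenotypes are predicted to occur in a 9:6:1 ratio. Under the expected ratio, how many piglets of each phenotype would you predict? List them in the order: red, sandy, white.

324, 216, 36

Under the 9:6:1 hypothesis (Σ ratio = 16, N = 576):
  red: 576 × 9/16 = 324
  sandy: 576 × 6/16 = 216
  white: 576 × 1/16 = 36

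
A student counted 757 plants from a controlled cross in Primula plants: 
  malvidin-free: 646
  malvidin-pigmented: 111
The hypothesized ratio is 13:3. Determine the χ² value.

Under the 13:3 hypothesis (Σ ratio = 16, N = 757):
  malvidin-free: 757 × 13/16 = 615.0625
  malvidin-pigmented: 757 × 3/16 = 141.9375
χ² = Σ (O − E)² / E
  malvidin-free: (646 − 615.0625)² / 615.0625 = 1.5561
  malvidin-pigmented: (111 − 141.9375)² / 141.9375 = 6.7433
χ² = 1.5561 + 6.7433 = 8.2994 ≈ 8.299

8.299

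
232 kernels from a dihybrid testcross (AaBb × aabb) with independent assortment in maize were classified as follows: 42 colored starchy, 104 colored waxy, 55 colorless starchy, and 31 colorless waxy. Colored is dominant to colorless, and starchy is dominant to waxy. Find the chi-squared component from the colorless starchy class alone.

0.155

A dihybrid testcross with independent assortment gives a 1:1:1:1 ratio.
The 1:1:1:1 ratio has 4 parts, so with N = 232 the expected counts are:
  colored starchy: 232 × 1/4 = 58
  colored waxy: 232 × 1/4 = 58
  colorless starchy: 232 × 1/4 = 58
  colorless waxy: 232 × 1/4 = 58
Contribution of colorless starchy: (55 − 58)² / 58 = 0.1552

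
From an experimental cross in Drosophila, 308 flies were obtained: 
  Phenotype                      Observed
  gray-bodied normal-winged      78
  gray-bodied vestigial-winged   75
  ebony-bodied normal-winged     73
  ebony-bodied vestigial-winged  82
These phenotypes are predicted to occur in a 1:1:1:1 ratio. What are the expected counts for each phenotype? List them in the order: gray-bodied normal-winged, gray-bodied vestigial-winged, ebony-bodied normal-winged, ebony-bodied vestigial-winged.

77, 77, 77, 77

Total ratio parts = 4. Expected numbers out of 308:
  gray-bodied normal-winged: 308 × 1/4 = 77
  gray-bodied vestigial-winged: 308 × 1/4 = 77
  ebony-bodied normal-winged: 308 × 1/4 = 77
  ebony-bodied vestigial-winged: 308 × 1/4 = 77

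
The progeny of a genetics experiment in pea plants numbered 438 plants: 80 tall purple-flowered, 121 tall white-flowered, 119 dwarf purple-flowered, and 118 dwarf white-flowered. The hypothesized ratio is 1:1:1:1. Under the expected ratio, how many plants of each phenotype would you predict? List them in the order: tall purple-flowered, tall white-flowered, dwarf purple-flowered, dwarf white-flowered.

109.5, 109.5, 109.5, 109.5

The 1:1:1:1 ratio has 4 parts, so with N = 438 the expected counts are:
  tall purple-flowered: 438 × 1/4 = 109.5
  tall white-flowered: 438 × 1/4 = 109.5
  dwarf purple-flowered: 438 × 1/4 = 109.5
  dwarf white-flowered: 438 × 1/4 = 109.5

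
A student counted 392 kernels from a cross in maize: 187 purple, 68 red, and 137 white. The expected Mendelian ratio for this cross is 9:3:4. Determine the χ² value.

21.022

The 9:3:4 ratio has 16 parts, so with N = 392 the expected counts are:
  purple: 392 × 9/16 = 220.5
  red: 392 × 3/16 = 73.5
  white: 392 × 4/16 = 98
χ² = Σ (O − E)² / E
  purple: (187 − 220.5)² / 220.5 = 5.0896
  red: (68 − 73.5)² / 73.5 = 0.4116
  white: (137 − 98)² / 98 = 15.5204
χ² = 5.0896 + 0.4116 + 15.5204 = 21.0216 ≈ 21.022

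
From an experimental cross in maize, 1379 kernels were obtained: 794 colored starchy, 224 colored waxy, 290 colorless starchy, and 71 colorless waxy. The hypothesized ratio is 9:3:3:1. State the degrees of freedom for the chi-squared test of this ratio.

A goodness-of-fit test with 4 phenotype classes has df = 4 − 1 = 3.

3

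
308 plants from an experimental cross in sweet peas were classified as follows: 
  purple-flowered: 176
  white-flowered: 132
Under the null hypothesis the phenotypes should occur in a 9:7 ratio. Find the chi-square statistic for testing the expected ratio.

Under the 9:7 hypothesis (Σ ratio = 16, N = 308):
  purple-flowered: 308 × 9/16 = 173.25
  white-flowered: 308 × 7/16 = 134.75
χ² = Σ (O − E)² / E
  purple-flowered: (176 − 173.25)² / 173.25 = 0.0437
  white-flowered: (132 − 134.75)² / 134.75 = 0.0561
χ² = 0.0437 + 0.0561 = 0.0998 ≈ 0.100

0.100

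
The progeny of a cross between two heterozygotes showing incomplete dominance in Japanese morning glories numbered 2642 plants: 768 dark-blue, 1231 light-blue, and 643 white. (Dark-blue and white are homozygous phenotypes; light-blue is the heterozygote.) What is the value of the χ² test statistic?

24.092

With incomplete dominance, a heterozygote × heterozygote cross gives a 1:2:1 phenotypic ratio.
Under the 1:2:1 hypothesis (Σ ratio = 4, N = 2642):
  dark-blue: 2642 × 1/4 = 660.5
  light-blue: 2642 × 2/4 = 1321
  white: 2642 × 1/4 = 660.5
χ² = Σ (O − E)² / E
  dark-blue: (768 − 660.5)² / 660.5 = 17.4962
  light-blue: (1231 − 1321)² / 1321 = 6.1317
  white: (643 − 660.5)² / 660.5 = 0.4637
χ² = 17.4962 + 6.1317 + 0.4637 = 24.0916 ≈ 24.092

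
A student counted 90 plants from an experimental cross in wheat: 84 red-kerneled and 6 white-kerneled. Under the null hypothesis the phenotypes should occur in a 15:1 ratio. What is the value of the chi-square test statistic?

Under the 15:1 hypothesis (Σ ratio = 16, N = 90):
  red-kerneled: 90 × 15/16 = 84.375
  white-kerneled: 90 × 1/16 = 5.625
χ² = Σ (O − E)² / E
  red-kerneled: (84 − 84.375)² / 84.375 = 0.0017
  white-kerneled: (6 − 5.625)² / 5.625 = 0.0250
χ² = 0.0017 + 0.0250 = 0.0267 ≈ 0.027

0.027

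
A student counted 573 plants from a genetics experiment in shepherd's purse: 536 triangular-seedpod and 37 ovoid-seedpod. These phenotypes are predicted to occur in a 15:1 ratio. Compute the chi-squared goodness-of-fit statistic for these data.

0.042

Under the 15:1 hypothesis (Σ ratio = 16, N = 573):
  triangular-seedpod: 573 × 15/16 = 537.1875
  ovoid-seedpod: 573 × 1/16 = 35.8125
χ² = Σ (O − E)² / E
  triangular-seedpod: (536 − 537.1875)² / 537.1875 = 0.0026
  ovoid-seedpod: (37 − 35.8125)² / 35.8125 = 0.0394
χ² = 0.0026 + 0.0394 = 0.042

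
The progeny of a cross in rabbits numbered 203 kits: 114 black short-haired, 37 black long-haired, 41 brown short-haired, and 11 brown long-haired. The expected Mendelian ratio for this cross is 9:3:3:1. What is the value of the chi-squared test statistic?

Expected counts for N = 203 under a 9:3:3:1 ratio (total parts = 16):
  black short-haired: 203 × 9/16 = 114.1875
  black long-haired: 203 × 3/16 = 38.0625
  brown short-haired: 203 × 3/16 = 38.0625
  brown long-haired: 203 × 1/16 = 12.6875
χ² = Σ (O − E)² / E
  black short-haired: (114 − 114.1875)² / 114.1875 = 0.0003
  black long-haired: (37 − 38.0625)² / 38.0625 = 0.0297
  brown short-haired: (41 − 38.0625)² / 38.0625 = 0.2267
  brown long-haired: (11 − 12.6875)² / 12.6875 = 0.2244
χ² = 0.0003 + 0.0297 + 0.2267 + 0.2244 = 0.4811 ≈ 0.481

0.481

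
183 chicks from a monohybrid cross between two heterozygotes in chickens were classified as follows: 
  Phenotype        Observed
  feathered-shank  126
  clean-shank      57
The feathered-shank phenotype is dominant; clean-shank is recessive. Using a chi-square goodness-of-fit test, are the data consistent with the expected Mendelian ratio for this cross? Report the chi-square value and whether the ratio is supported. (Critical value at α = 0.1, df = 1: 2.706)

3.689; not consistent

For a monohybrid cross between heterozygotes with complete dominance, the expected phenotypic ratio is 3:1.
Under the 3:1 hypothesis (Σ ratio = 4, N = 183):
  feathered-shank: 183 × 3/4 = 137.25
  clean-shank: 183 × 1/4 = 45.75
χ² = Σ (O − E)² / E
  feathered-shank: (126 − 137.25)² / 137.25 = 0.9221
  clean-shank: (57 − 45.75)² / 45.75 = 2.7664
χ² = 0.9221 + 2.7664 = 3.6885 ≈ 3.689
Degrees of freedom = 2 − 1 = 1; critical value at α = 0.1 is 2.706.
Since 3.689 > 2.706, we reject the null hypothesis — the data do not fit the 3:1 ratio.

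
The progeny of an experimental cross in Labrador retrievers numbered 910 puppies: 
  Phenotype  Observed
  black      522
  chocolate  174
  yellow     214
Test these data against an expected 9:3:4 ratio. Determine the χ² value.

1.068

Total ratio parts = 16. Expected numbers out of 910:
  black: 910 × 9/16 = 511.875
  chocolate: 910 × 3/16 = 170.625
  yellow: 910 × 4/16 = 227.5
χ² = Σ (O − E)² / E
  black: (522 − 511.875)² / 511.875 = 0.2003
  chocolate: (174 − 170.625)² / 170.625 = 0.0668
  yellow: (214 − 227.5)² / 227.5 = 0.8011
χ² = 0.2003 + 0.0668 + 0.8011 = 1.0682 ≈ 1.068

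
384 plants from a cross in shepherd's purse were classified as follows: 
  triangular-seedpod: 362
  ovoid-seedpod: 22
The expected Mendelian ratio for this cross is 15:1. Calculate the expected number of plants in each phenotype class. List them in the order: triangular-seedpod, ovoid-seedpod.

360, 24

Under the 15:1 hypothesis (Σ ratio = 16, N = 384):
  triangular-seedpod: 384 × 15/16 = 360
  ovoid-seedpod: 384 × 1/16 = 24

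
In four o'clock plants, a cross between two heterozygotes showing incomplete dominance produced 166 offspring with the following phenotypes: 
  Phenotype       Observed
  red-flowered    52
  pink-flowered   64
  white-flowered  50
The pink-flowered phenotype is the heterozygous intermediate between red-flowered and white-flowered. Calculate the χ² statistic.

8.747

With incomplete dominance, a heterozygote × heterozygote cross gives a 1:2:1 phenotypic ratio.
Expected counts for N = 166 under a 1:2:1 ratio (total parts = 4):
  red-flowered: 166 × 1/4 = 41.5
  pink-flowered: 166 × 2/4 = 83
  white-flowered: 166 × 1/4 = 41.5
χ² = Σ (O − E)² / E
  red-flowered: (52 − 41.5)² / 41.5 = 2.6566
  pink-flowered: (64 − 83)² / 83 = 4.3494
  white-flowered: (50 − 41.5)² / 41.5 = 1.7410
χ² = 2.6566 + 4.3494 + 1.7410 = 8.747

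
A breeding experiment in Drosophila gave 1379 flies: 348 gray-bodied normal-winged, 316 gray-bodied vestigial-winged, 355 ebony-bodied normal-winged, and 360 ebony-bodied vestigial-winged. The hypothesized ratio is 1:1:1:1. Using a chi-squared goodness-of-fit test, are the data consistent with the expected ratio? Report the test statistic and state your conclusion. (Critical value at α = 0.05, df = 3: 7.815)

3.408; consistent

Under the 1:1:1:1 hypothesis (Σ ratio = 4, N = 1379):
  gray-bodied normal-winged: 1379 × 1/4 = 344.75
  gray-bodied vestigial-winged: 1379 × 1/4 = 344.75
  ebony-bodied normal-winged: 1379 × 1/4 = 344.75
  ebony-bodied vestigial-winged: 1379 × 1/4 = 344.75
χ² = Σ (O − E)² / E
  gray-bodied normal-winged: (348 − 344.75)² / 344.75 = 0.0306
  gray-bodied vestigial-winged: (316 − 344.75)² / 344.75 = 2.3976
  ebony-bodied normal-winged: (355 − 344.75)² / 344.75 = 0.3047
  ebony-bodied vestigial-winged: (360 − 344.75)² / 344.75 = 0.6746
χ² = 0.0306 + 2.3976 + 0.3047 + 0.6746 = 3.4075 ≈ 3.408
Degrees of freedom = 4 − 1 = 3; critical value at α = 0.05 is 7.815.
Since 3.408 < 7.815, we fail to reject the null hypothesis — the data are consistent with the 1:1:1:1 ratio.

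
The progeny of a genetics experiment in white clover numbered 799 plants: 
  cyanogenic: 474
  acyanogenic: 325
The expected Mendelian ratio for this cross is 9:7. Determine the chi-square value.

3.068

Under the 9:7 hypothesis (Σ ratio = 16, N = 799):
  cyanogenic: 799 × 9/16 = 449.4375
  acyanogenic: 799 × 7/16 = 349.5625
χ² = Σ (O − E)² / E
  cyanogenic: (474 − 449.4375)² / 449.4375 = 1.3424
  acyanogenic: (325 − 349.5625)² / 349.5625 = 1.7259
χ² = 1.3424 + 1.7259 = 3.0683 ≈ 3.068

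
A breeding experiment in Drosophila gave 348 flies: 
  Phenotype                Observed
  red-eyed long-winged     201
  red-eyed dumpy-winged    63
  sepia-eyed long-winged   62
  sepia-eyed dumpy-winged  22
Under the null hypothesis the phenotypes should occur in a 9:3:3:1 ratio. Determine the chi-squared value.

0.383

The 9:3:3:1 ratio has 16 parts, so with N = 348 the expected counts are:
  red-eyed long-winged: 348 × 9/16 = 195.75
  red-eyed dumpy-winged: 348 × 3/16 = 65.25
  sepia-eyed long-winged: 348 × 3/16 = 65.25
  sepia-eyed dumpy-winged: 348 × 1/16 = 21.75
χ² = Σ (O − E)² / E
  red-eyed long-winged: (201 − 195.75)² / 195.75 = 0.1408
  red-eyed dumpy-winged: (63 − 65.25)² / 65.25 = 0.0776
  sepia-eyed long-winged: (62 − 65.25)² / 65.25 = 0.1619
  sepia-eyed dumpy-winged: (22 − 21.75)² / 21.75 = 0.0029
χ² = 0.1408 + 0.0776 + 0.1619 + 0.0029 = 0.3832 ≈ 0.383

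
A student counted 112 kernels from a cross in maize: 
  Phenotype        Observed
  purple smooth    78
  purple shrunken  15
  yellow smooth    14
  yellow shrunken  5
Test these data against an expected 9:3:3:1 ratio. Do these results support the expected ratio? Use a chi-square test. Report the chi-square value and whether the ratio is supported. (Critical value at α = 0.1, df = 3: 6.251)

8.190; not consistent

The 9:3:3:1 ratio has 16 parts, so with N = 112 the expected counts are:
  purple smooth: 112 × 9/16 = 63
  purple shrunken: 112 × 3/16 = 21
  yellow smooth: 112 × 3/16 = 21
  yellow shrunken: 112 × 1/16 = 7
χ² = Σ (O − E)² / E
  purple smooth: (78 − 63)² / 63 = 3.5714
  purple shrunken: (15 − 21)² / 21 = 1.7143
  yellow smooth: (14 − 21)² / 21 = 2.3333
  yellow shrunken: (5 − 7)² / 7 = 0.5714
χ² = 3.5714 + 1.7143 + 2.3333 + 0.5714 = 8.1904 ≈ 8.190
Degrees of freedom = 4 − 1 = 3; critical value at α = 0.1 is 6.251.
Since 8.190 > 6.251, we reject the null hypothesis — the data do not fit the 9:3:3:1 ratio.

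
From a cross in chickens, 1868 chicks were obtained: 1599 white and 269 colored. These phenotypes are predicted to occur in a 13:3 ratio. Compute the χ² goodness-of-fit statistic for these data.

The 13:3 ratio has 16 parts, so with N = 1868 the expected counts are:
  white: 1868 × 13/16 = 1517.75
  colored: 1868 × 3/16 = 350.25
χ² = Σ (O − E)² / E
  white: (1599 − 1517.75)² / 1517.75 = 4.3496
  colored: (269 − 350.25)² / 350.25 = 18.8481
χ² = 4.3496 + 18.8481 = 23.1977 ≈ 23.198

23.198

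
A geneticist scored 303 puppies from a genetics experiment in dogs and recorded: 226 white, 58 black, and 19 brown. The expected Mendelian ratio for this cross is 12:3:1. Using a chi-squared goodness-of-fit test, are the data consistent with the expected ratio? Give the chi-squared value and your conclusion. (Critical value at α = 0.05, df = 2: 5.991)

0.032; consistent

Total ratio parts = 16. Expected numbers out of 303:
  white: 303 × 12/16 = 227.25
  black: 303 × 3/16 = 56.8125
  brown: 303 × 1/16 = 18.9375
χ² = Σ (O − E)² / E
  white: (226 − 227.25)² / 227.25 = 0.0069
  black: (58 − 56.8125)² / 56.8125 = 0.0248
  brown: (19 − 18.9375)² / 18.9375 = 0.0002
χ² = 0.0069 + 0.0248 + 0.0002 = 0.0319 ≈ 0.032
Degrees of freedom = 3 − 1 = 2; critical value at α = 0.05 is 5.991.
Since 0.032 < 5.991, we fail to reject the null hypothesis — the data are consistent with the 12:3:1 ratio.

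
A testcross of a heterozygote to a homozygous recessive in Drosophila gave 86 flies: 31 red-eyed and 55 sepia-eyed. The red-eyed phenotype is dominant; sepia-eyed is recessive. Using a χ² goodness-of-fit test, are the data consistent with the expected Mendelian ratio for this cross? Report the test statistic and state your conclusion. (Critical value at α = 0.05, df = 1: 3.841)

A testcross of a heterozygote (Aa × aa) gives a 1:1 phenotypic ratio.
Under the 1:1 hypothesis (Σ ratio = 2, N = 86):
  red-eyed: 86 × 1/2 = 43
  sepia-eyed: 86 × 1/2 = 43
χ² = Σ (O − E)² / E
  red-eyed: (31 − 43)² / 43 = 3.3488
  sepia-eyed: (55 − 43)² / 43 = 3.3488
χ² = 3.3488 + 3.3488 = 6.6976 ≈ 6.698
Degrees of freedom = 2 − 1 = 1; critical value at α = 0.05 is 3.841.
Since 6.698 > 3.841, we reject the null hypothesis — the data do not fit the 1:1 ratio.

6.698; not consistent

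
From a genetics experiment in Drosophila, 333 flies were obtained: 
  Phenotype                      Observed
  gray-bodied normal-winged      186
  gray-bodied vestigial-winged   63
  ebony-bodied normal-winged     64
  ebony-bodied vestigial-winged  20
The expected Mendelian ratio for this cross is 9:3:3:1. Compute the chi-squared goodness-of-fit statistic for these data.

0.085

Under the 9:3:3:1 hypothesis (Σ ratio = 16, N = 333):
  gray-bodied normal-winged: 333 × 9/16 = 187.3125
  gray-bodied vestigial-winged: 333 × 3/16 = 62.4375
  ebony-bodied normal-winged: 333 × 3/16 = 62.4375
  ebony-bodied vestigial-winged: 333 × 1/16 = 20.8125
χ² = Σ (O − E)² / E
  gray-bodied normal-winged: (186 − 187.3125)² / 187.3125 = 0.0092
  gray-bodied vestigial-winged: (63 − 62.4375)² / 62.4375 = 0.0051
  ebony-bodied normal-winged: (64 − 62.4375)² / 62.4375 = 0.0391
  ebony-bodied vestigial-winged: (20 − 20.8125)² / 20.8125 = 0.0317
χ² = 0.0092 + 0.0051 + 0.0391 + 0.0317 = 0.0851 ≈ 0.085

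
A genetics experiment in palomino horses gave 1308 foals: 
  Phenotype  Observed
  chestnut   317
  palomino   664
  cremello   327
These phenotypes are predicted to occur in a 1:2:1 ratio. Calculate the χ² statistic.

Total ratio parts = 4. Expected numbers out of 1308:
  chestnut: 1308 × 1/4 = 327
  palomino: 1308 × 2/4 = 654
  cremello: 1308 × 1/4 = 327
χ² = Σ (O − E)² / E
  chestnut: (317 − 327)² / 327 = 0.3058
  palomino: (664 − 654)² / 654 = 0.1529
  cremello: (327 − 327)² / 327 = 0.0000
χ² = 0.3058 + 0.1529 + 0.0000 = 0.4587 ≈ 0.459

0.459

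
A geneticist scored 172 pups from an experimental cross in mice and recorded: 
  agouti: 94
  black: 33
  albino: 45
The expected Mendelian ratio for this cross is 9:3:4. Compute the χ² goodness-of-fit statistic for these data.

0.189

Expected counts for N = 172 under a 9:3:4 ratio (total parts = 16):
  agouti: 172 × 9/16 = 96.75
  black: 172 × 3/16 = 32.25
  albino: 172 × 4/16 = 43
χ² = Σ (O − E)² / E
  agouti: (94 − 96.75)² / 96.75 = 0.0782
  black: (33 − 32.25)² / 32.25 = 0.0174
  albino: (45 − 43)² / 43 = 0.0930
χ² = 0.0782 + 0.0174 + 0.0930 = 0.1886 ≈ 0.189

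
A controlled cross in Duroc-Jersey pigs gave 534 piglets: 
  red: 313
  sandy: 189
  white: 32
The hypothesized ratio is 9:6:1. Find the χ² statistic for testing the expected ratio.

1.219

The 9:6:1 ratio has 16 parts, so with N = 534 the expected counts are:
  red: 534 × 9/16 = 300.375
  sandy: 534 × 6/16 = 200.25
  white: 534 × 1/16 = 33.375
χ² = Σ (O − E)² / E
  red: (313 − 300.375)² / 300.375 = 0.5306
  sandy: (189 − 200.25)² / 200.25 = 0.6320
  white: (32 − 33.375)² / 33.375 = 0.0566
χ² = 0.5306 + 0.6320 + 0.0566 = 1.2192 ≈ 1.219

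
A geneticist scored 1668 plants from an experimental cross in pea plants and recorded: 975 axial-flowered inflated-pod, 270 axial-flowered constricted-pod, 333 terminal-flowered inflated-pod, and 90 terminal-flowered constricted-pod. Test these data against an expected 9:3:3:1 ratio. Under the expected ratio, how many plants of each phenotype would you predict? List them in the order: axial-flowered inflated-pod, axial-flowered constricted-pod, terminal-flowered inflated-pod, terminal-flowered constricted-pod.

The 9:3:3:1 ratio has 16 parts, so with N = 1668 the expected counts are:
  axial-flowered inflated-pod: 1668 × 9/16 = 938.25
  axial-flowered constricted-pod: 1668 × 3/16 = 312.75
  terminal-flowered inflated-pod: 1668 × 3/16 = 312.75
  terminal-flowered constricted-pod: 1668 × 1/16 = 104.25

938.25, 312.75, 312.75, 104.25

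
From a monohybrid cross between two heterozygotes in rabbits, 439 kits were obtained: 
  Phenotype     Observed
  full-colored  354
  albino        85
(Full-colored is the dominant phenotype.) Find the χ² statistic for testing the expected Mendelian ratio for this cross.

7.442

For a monohybrid cross between heterozygotes with complete dominance, the expected phenotypic ratio is 3:1.
Total ratio parts = 4. Expected numbers out of 439:
  full-colored: 439 × 3/4 = 329.25
  albino: 439 × 1/4 = 109.75
χ² = Σ (O − E)² / E
  full-colored: (354 − 329.25)² / 329.25 = 1.8605
  albino: (85 − 109.75)² / 109.75 = 5.5814
χ² = 1.8605 + 5.5814 = 7.4419 ≈ 7.442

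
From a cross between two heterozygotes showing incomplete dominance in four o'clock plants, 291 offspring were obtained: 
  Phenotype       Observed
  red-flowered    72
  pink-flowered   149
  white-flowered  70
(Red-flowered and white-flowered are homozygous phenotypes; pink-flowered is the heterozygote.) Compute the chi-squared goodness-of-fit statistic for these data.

0.196

With incomplete dominance, a heterozygote × heterozygote cross gives a 1:2:1 phenotypic ratio.
The 1:2:1 ratio has 4 parts, so with N = 291 the expected counts are:
  red-flowered: 291 × 1/4 = 72.75
  pink-flowered: 291 × 2/4 = 145.5
  white-flowered: 291 × 1/4 = 72.75
χ² = Σ (O − E)² / E
  red-flowered: (72 − 72.75)² / 72.75 = 0.0077
  pink-flowered: (149 − 145.5)² / 145.5 = 0.0842
  white-flowered: (70 − 72.75)² / 72.75 = 0.1040
χ² = 0.0077 + 0.0842 + 0.1040 = 0.1959 ≈ 0.196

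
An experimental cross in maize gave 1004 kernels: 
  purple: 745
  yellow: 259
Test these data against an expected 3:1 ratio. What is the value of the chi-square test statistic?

Total ratio parts = 4. Expected numbers out of 1004:
  purple: 1004 × 3/4 = 753
  yellow: 1004 × 1/4 = 251
χ² = Σ (O − E)² / E
  purple: (745 − 753)² / 753 = 0.0850
  yellow: (259 − 251)² / 251 = 0.2550
χ² = 0.0850 + 0.2550 = 0.340

0.340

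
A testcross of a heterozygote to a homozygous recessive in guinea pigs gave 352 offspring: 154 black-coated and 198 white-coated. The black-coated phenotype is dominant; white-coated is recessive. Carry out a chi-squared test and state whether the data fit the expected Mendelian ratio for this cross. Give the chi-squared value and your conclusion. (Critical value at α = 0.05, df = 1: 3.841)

A testcross of a heterozygote (Aa × aa) gives a 1:1 phenotypic ratio.
Total ratio parts = 2. Expected numbers out of 352:
  black-coated: 352 × 1/2 = 176
  white-coated: 352 × 1/2 = 176
χ² = Σ (O − E)² / E
  black-coated: (154 − 176)² / 176 = 2.7500
  white-coated: (198 − 176)² / 176 = 2.7500
χ² = 2.7500 + 2.7500 = 5.500
Degrees of freedom = 2 − 1 = 1; critical value at α = 0.05 is 3.841.
Since 5.500 > 3.841, we reject the null hypothesis — the data do not fit the 1:1 ratio.

5.500; not consistent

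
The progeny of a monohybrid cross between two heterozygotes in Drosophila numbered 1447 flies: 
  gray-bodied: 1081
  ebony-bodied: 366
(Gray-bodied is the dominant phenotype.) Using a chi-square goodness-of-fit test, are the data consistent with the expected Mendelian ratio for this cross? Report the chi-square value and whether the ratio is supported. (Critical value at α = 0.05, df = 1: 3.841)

0.067; consistent

For a monohybrid cross between heterozygotes with complete dominance, the expected phenotypic ratio is 3:1.
Total ratio parts = 4. Expected numbers out of 1447:
  gray-bodied: 1447 × 3/4 = 1085.25
  ebony-bodied: 1447 × 1/4 = 361.75
χ² = Σ (O − E)² / E
  gray-bodied: (1081 − 1085.25)² / 1085.25 = 0.0166
  ebony-bodied: (366 − 361.75)² / 361.75 = 0.0499
χ² = 0.0166 + 0.0499 = 0.0665 ≈ 0.067
Degrees of freedom = 2 − 1 = 1; critical value at α = 0.05 is 3.841.
Since 0.067 < 3.841, we fail to reject the null hypothesis — the data are consistent with the 3:1 ratio.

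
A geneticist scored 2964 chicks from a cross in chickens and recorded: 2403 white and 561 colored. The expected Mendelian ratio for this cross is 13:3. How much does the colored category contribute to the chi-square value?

Total ratio parts = 16. Expected numbers out of 2964:
  white: 2964 × 13/16 = 2408.25
  colored: 2964 × 3/16 = 555.75
Contribution of colored: (561 − 555.75)² / 555.75 = 0.0496

0.050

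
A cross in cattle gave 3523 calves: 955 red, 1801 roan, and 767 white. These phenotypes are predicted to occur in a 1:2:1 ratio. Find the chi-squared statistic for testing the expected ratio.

Total ratio parts = 4. Expected numbers out of 3523:
  red: 3523 × 1/4 = 880.75
  roan: 3523 × 2/4 = 1761.5
  white: 3523 × 1/4 = 880.75
χ² = Σ (O − E)² / E
  red: (955 − 880.75)² / 880.75 = 6.2595
  roan: (1801 − 1761.5)² / 1761.5 = 0.8858
  white: (767 − 880.75)² / 880.75 = 14.6910
χ² = 6.2595 + 0.8858 + 14.6910 = 21.8363 ≈ 21.836

21.836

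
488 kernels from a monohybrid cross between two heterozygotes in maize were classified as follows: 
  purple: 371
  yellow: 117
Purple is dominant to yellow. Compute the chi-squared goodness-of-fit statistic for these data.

0.273

For a monohybrid cross between heterozygotes with complete dominance, the expected phenotypic ratio is 3:1.
Total ratio parts = 4. Expected numbers out of 488:
  purple: 488 × 3/4 = 366
  yellow: 488 × 1/4 = 122
χ² = Σ (O − E)² / E
  purple: (371 − 366)² / 366 = 0.0683
  yellow: (117 − 122)² / 122 = 0.2049
χ² = 0.0683 + 0.2049 = 0.2732 ≈ 0.273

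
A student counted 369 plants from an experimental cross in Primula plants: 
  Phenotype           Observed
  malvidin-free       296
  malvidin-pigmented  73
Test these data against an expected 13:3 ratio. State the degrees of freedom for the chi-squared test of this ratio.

1

A goodness-of-fit test with 2 phenotype classes has df = 2 − 1 = 1.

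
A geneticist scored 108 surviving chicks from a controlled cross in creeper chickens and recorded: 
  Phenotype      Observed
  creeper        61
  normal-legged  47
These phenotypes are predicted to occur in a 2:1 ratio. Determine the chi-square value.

Total ratio parts = 3. Expected numbers out of 108:
  creeper: 108 × 2/3 = 72
  normal-legged: 108 × 1/3 = 36
χ² = Σ (O − E)² / E
  creeper: (61 − 72)² / 72 = 1.6806
  normal-legged: (47 − 36)² / 36 = 3.3611
χ² = 1.6806 + 3.3611 = 5.0417 ≈ 5.042

5.042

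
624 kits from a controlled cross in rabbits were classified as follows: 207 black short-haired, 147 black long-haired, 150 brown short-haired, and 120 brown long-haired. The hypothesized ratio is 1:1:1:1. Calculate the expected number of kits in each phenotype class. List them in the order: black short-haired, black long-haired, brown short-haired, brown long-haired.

Under the 1:1:1:1 hypothesis (Σ ratio = 4, N = 624):
  black short-haired: 624 × 1/4 = 156
  black long-haired: 624 × 1/4 = 156
  brown short-haired: 624 × 1/4 = 156
  brown long-haired: 624 × 1/4 = 156

156, 156, 156, 156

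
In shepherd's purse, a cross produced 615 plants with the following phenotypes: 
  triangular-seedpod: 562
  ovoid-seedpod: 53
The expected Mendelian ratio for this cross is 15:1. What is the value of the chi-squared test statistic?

5.885

Expected counts for N = 615 under a 15:1 ratio (total parts = 16):
  triangular-seedpod: 615 × 15/16 = 576.5625
  ovoid-seedpod: 615 × 1/16 = 38.4375
χ² = Σ (O − E)² / E
  triangular-seedpod: (562 − 576.5625)² / 576.5625 = 0.3678
  ovoid-seedpod: (53 − 38.4375)² / 38.4375 = 5.5172
χ² = 0.3678 + 5.5172 = 5.885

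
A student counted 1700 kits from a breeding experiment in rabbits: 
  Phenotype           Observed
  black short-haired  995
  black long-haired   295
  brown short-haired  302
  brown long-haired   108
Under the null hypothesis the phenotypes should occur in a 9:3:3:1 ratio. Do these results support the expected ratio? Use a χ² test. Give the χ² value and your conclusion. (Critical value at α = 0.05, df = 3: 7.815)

The 9:3:3:1 ratio has 16 parts, so with N = 1700 the expected counts are:
  black short-haired: 1700 × 9/16 = 956.25
  black long-haired: 1700 × 3/16 = 318.75
  brown short-haired: 1700 × 3/16 = 318.75
  brown long-haired: 1700 × 1/16 = 106.25
χ² = Σ (O − E)² / E
  black short-haired: (995 − 956.25)² / 956.25 = 1.5703
  black long-haired: (295 − 318.75)² / 318.75 = 1.7696
  brown short-haired: (302 − 318.75)² / 318.75 = 0.8802
  brown long-haired: (108 − 106.25)² / 106.25 = 0.0288
χ² = 1.5703 + 1.7696 + 0.8802 + 0.0288 = 4.2489 ≈ 4.249
Degrees of freedom = 4 − 1 = 3; critical value at α = 0.05 is 7.815.
Since 4.249 < 7.815, we fail to reject the null hypothesis — the data are consistent with the 9:3:3:1 ratio.

4.249; consistent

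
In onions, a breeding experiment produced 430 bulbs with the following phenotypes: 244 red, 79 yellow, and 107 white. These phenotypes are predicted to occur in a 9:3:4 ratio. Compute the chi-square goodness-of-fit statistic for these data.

0.054

Total ratio parts = 16. Expected numbers out of 430:
  red: 430 × 9/16 = 241.875
  yellow: 430 × 3/16 = 80.625
  white: 430 × 4/16 = 107.5
χ² = Σ (O − E)² / E
  red: (244 − 241.875)² / 241.875 = 0.0187
  yellow: (79 − 80.625)² / 80.625 = 0.0328
  white: (107 − 107.5)² / 107.5 = 0.0023
χ² = 0.0187 + 0.0328 + 0.0023 = 0.0538 ≈ 0.054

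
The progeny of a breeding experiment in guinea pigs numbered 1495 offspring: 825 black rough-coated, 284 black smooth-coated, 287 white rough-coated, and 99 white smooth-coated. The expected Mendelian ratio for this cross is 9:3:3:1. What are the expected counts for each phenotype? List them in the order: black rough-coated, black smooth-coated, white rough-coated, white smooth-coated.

Total ratio parts = 16. Expected numbers out of 1495:
  black rough-coated: 1495 × 9/16 = 840.9375
  black smooth-coated: 1495 × 3/16 = 280.3125
  white rough-coated: 1495 × 3/16 = 280.3125
  white smooth-coated: 1495 × 1/16 = 93.4375

840.9375, 280.3125, 280.3125, 93.4375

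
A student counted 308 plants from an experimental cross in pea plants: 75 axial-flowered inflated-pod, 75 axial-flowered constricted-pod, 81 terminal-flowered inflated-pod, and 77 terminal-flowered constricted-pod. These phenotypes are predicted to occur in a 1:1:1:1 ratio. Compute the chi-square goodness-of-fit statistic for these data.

0.312

Expected counts for N = 308 under a 1:1:1:1 ratio (total parts = 4):
  axial-flowered inflated-pod: 308 × 1/4 = 77
  axial-flowered constricted-pod: 308 × 1/4 = 77
  terminal-flowered inflated-pod: 308 × 1/4 = 77
  terminal-flowered constricted-pod: 308 × 1/4 = 77
χ² = Σ (O − E)² / E
  axial-flowered inflated-pod: (75 − 77)² / 77 = 0.0519
  axial-flowered constricted-pod: (75 − 77)² / 77 = 0.0519
  terminal-flowered inflated-pod: (81 − 77)² / 77 = 0.2078
  terminal-flowered constricted-pod: (77 − 77)² / 77 = 0.0000
χ² = 0.0519 + 0.0519 + 0.2078 + 0.0000 = 0.3116 ≈ 0.312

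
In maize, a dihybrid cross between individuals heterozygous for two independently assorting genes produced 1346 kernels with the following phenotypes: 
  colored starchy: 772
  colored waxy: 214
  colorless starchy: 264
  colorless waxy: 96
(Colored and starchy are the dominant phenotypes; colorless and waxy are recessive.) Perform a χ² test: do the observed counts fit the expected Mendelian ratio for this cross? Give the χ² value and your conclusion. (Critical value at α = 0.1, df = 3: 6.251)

A dihybrid F₂ with independent assortment and complete dominance at both loci gives a 9:3:3:1 phenotypic ratio.
The 9:3:3:1 ratio has 16 parts, so with N = 1346 the expected counts are:
  colored starchy: 1346 × 9/16 = 757.125
  colored waxy: 1346 × 3/16 = 252.375
  colorless starchy: 1346 × 3/16 = 252.375
  colorless waxy: 1346 × 1/16 = 84.125
χ² = Σ (O − E)² / E
  colored starchy: (772 − 757.125)² / 757.125 = 0.2922
  colored waxy: (214 − 252.375)² / 252.375 = 5.8351
  colorless starchy: (264 − 252.375)² / 252.375 = 0.5355
  colorless waxy: (96 − 84.125)² / 84.125 = 1.6763
χ² = 0.2922 + 5.8351 + 0.5355 + 1.6763 = 8.3391 ≈ 8.339
Degrees of freedom = 4 − 1 = 3; critical value at α = 0.1 is 6.251.
Since 8.339 > 6.251, we reject the null hypothesis — the data do not fit the 9:3:3:1 ratio.

8.339; not consistent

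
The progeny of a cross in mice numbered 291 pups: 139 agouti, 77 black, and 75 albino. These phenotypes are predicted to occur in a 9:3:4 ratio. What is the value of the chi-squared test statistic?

Total ratio parts = 16. Expected numbers out of 291:
  agouti: 291 × 9/16 = 163.6875
  black: 291 × 3/16 = 54.5625
  albino: 291 × 4/16 = 72.75
χ² = Σ (O − E)² / E
  agouti: (139 − 163.6875)² / 163.6875 = 3.7234
  black: (77 − 54.5625)² / 54.5625 = 9.2269
  albino: (75 − 72.75)² / 72.75 = 0.0696
χ² = 3.7234 + 9.2269 + 0.0696 = 13.0199 ≈ 13.020

13.020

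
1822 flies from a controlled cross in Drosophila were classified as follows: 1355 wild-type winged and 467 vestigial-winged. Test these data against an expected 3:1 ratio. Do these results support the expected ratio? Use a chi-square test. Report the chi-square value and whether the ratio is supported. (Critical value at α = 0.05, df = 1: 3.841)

Expected counts for N = 1822 under a 3:1 ratio (total parts = 4):
  wild-type winged: 1822 × 3/4 = 1366.5
  vestigial-winged: 1822 × 1/4 = 455.5
χ² = Σ (O − E)² / E
  wild-type winged: (1355 − 1366.5)² / 1366.5 = 0.0968
  vestigial-winged: (467 − 455.5)² / 455.5 = 0.2903
χ² = 0.0968 + 0.2903 = 0.3871 ≈ 0.387
Degrees of freedom = 2 − 1 = 1; critical value at α = 0.05 is 3.841.
Since 0.387 < 3.841, we fail to reject the null hypothesis — the data are consistent with the 3:1 ratio.

0.387; consistent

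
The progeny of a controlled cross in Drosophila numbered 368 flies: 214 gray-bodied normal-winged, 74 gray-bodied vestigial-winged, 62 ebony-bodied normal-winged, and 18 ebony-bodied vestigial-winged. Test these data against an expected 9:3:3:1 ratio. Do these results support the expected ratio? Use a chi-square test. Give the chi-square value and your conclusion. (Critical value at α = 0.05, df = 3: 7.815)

Expected counts for N = 368 under a 9:3:3:1 ratio (total parts = 16):
  gray-bodied normal-winged: 368 × 9/16 = 207
  gray-bodied vestigial-winged: 368 × 3/16 = 69
  ebony-bodied normal-winged: 368 × 3/16 = 69
  ebony-bodied vestigial-winged: 368 × 1/16 = 23
χ² = Σ (O − E)² / E
  gray-bodied normal-winged: (214 − 207)² / 207 = 0.2367
  gray-bodied vestigial-winged: (74 − 69)² / 69 = 0.3623
  ebony-bodied normal-winged: (62 − 69)² / 69 = 0.7101
  ebony-bodied vestigial-winged: (18 − 23)² / 23 = 1.0870
χ² = 0.2367 + 0.3623 + 0.7101 + 1.0870 = 2.3961 ≈ 2.396
Degrees of freedom = 4 − 1 = 3; critical value at α = 0.05 is 7.815.
Since 2.396 < 7.815, we fail to reject the null hypothesis — the data are consistent with the 9:3:3:1 ratio.

2.396; consistent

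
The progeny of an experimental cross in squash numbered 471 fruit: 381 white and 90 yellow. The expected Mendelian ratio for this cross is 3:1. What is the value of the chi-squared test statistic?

8.720

Expected counts for N = 471 under a 3:1 ratio (total parts = 4):
  white: 471 × 3/4 = 353.25
  yellow: 471 × 1/4 = 117.75
χ² = Σ (O − E)² / E
  white: (381 − 353.25)² / 353.25 = 2.1799
  yellow: (90 − 117.75)² / 117.75 = 6.5398
χ² = 2.1799 + 6.5398 = 8.7197 ≈ 8.720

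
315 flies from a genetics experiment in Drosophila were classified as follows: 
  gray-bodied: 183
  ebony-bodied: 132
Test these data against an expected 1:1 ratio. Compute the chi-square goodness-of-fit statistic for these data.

8.257

Total ratio parts = 2. Expected numbers out of 315:
  gray-bodied: 315 × 1/2 = 157.5
  ebony-bodied: 315 × 1/2 = 157.5
χ² = Σ (O − E)² / E
  gray-bodied: (183 − 157.5)² / 157.5 = 4.1286
  ebony-bodied: (132 − 157.5)² / 157.5 = 4.1286
χ² = 4.1286 + 4.1286 = 8.2572 ≈ 8.257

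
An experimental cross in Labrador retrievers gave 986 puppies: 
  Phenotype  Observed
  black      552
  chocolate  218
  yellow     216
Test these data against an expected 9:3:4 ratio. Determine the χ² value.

9.721

Expected counts for N = 986 under a 9:3:4 ratio (total parts = 16):
  black: 986 × 9/16 = 554.625
  chocolate: 986 × 3/16 = 184.875
  yellow: 986 × 4/16 = 246.5
χ² = Σ (O − E)² / E
  black: (552 − 554.625)² / 554.625 = 0.0124
  chocolate: (218 − 184.875)² / 184.875 = 5.9352
  yellow: (216 − 246.5)² / 246.5 = 3.7738
χ² = 0.0124 + 5.9352 + 3.7738 = 9.7214 ≈ 9.721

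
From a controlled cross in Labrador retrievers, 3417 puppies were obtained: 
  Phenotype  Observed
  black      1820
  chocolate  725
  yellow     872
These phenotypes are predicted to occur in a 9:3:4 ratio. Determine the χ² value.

16.884

Total ratio parts = 16. Expected numbers out of 3417:
  black: 3417 × 9/16 = 1922.0625
  chocolate: 3417 × 3/16 = 640.6875
  yellow: 3417 × 4/16 = 854.25
χ² = Σ (O − E)² / E
  black: (1820 − 1922.0625)² / 1922.0625 = 5.4196
  chocolate: (725 − 640.6875)² / 640.6875 = 11.0953
  yellow: (872 − 854.25)² / 854.25 = 0.3688
χ² = 5.4196 + 11.0953 + 0.3688 = 16.8837 ≈ 16.884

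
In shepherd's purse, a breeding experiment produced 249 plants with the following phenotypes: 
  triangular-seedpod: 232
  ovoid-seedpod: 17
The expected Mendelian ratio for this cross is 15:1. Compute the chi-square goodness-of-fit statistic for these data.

0.142

Total ratio parts = 16. Expected numbers out of 249:
  triangular-seedpod: 249 × 15/16 = 233.4375
  ovoid-seedpod: 249 × 1/16 = 15.5625
χ² = Σ (O − E)² / E
  triangular-seedpod: (232 − 233.4375)² / 233.4375 = 0.0089
  ovoid-seedpod: (17 − 15.5625)² / 15.5625 = 0.1328
χ² = 0.0089 + 0.1328 = 0.1417 ≈ 0.142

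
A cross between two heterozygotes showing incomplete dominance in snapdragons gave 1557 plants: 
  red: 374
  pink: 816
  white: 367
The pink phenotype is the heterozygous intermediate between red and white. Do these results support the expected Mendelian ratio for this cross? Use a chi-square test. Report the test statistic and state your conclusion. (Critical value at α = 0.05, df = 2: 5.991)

With incomplete dominance, a heterozygote × heterozygote cross gives a 1:2:1 phenotypic ratio.
Expected counts for N = 1557 under a 1:2:1 ratio (total parts = 4):
  red: 1557 × 1/4 = 389.25
  pink: 1557 × 2/4 = 778.5
  white: 1557 × 1/4 = 389.25
χ² = Σ (O − E)² / E
  red: (374 − 389.25)² / 389.25 = 0.5975
  pink: (816 − 778.5)² / 778.5 = 1.8064
  white: (367 − 389.25)² / 389.25 = 1.2718
χ² = 0.5975 + 1.8064 + 1.2718 = 3.6757 ≈ 3.676
Degrees of freedom = 3 − 1 = 2; critical value at α = 0.05 is 5.991.
Since 3.676 < 5.991, we fail to reject the null hypothesis — the data are consistent with the 1:2:1 ratio.

3.676; consistent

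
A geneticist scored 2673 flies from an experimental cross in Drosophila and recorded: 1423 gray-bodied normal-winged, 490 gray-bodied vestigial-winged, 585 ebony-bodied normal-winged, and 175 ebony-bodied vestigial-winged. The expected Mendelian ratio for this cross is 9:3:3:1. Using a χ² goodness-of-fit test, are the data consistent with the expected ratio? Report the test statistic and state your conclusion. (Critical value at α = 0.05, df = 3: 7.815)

Expected counts for N = 2673 under a 9:3:3:1 ratio (total parts = 16):
  gray-bodied normal-winged: 2673 × 9/16 = 1503.5625
  gray-bodied vestigial-winged: 2673 × 3/16 = 501.1875
  ebony-bodied normal-winged: 2673 × 3/16 = 501.1875
  ebony-bodied vestigial-winged: 2673 × 1/16 = 167.0625
χ² = Σ (O − E)² / E
  gray-bodied normal-winged: (1423 − 1503.5625)² / 1503.5625 = 4.3166
  gray-bodied vestigial-winged: (490 − 501.1875)² / 501.1875 = 0.2497
  ebony-bodied normal-winged: (585 − 501.1875)² / 501.1875 = 14.0158
  ebony-bodied vestigial-winged: (175 − 167.0625)² / 167.0625 = 0.3771
χ² = 4.3166 + 0.2497 + 14.0158 + 0.3771 = 18.9592 ≈ 18.959
Degrees of freedom = 4 − 1 = 3; critical value at α = 0.05 is 7.815.
Since 18.959 > 7.815, we reject the null hypothesis — the data do not fit the 9:3:3:1 ratio.

18.959; not consistent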